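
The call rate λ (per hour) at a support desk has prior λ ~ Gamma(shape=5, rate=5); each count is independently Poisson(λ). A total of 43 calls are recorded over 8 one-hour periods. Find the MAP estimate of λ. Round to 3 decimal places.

Σxᵢ = 43, n = 8.
Posterior ∝ λ^4e^(−5λ) · λ^43e^(−8λ) = λ^47e^(−13λ), i.e. Gamma(shape=48, rate=13).
The mode of a Gamma(a, b) with a ≥ 1 (shape–rate) is (a−1)/b = 47/13 ≈ 3.615.

λ̂_MAP = 3.615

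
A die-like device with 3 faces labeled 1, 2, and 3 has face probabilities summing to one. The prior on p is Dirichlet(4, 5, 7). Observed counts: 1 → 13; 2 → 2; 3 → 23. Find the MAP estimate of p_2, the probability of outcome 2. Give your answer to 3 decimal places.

MAP estimate: 0.118

The posterior is Dirichlet(αᵢ + nᵢ) = Dirichlet(17, 7, 30).
For a Dirichlet(a₁,…,a_K) with all aᵢ > 1, the mode has j-th component (aⱼ − 1)/(Σaᵢ − K).
Here Σaᵢ = 54 and K = 3, so p_2 = (7 − 1)/(54 − 3) = 6/51 ≈ 0.118.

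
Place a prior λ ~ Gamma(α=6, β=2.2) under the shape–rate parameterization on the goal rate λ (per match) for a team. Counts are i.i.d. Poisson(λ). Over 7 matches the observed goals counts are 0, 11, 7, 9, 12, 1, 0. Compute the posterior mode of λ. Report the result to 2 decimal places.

Σxᵢ = 0+11+7+9+12+1+0 = 40, with n = 7.
Posterior ∝ λ^5e^(−2.2λ) · λ^40e^(−7λ) = λ^45e^(−9.2λ), i.e. Gamma(shape=46, rate=9.2).
The mode of a Gamma(a, b) with a ≥ 1 (shape–rate) is (a−1)/b = 45/9.2 ≈ 4.89.

λ̂_MAP = 4.89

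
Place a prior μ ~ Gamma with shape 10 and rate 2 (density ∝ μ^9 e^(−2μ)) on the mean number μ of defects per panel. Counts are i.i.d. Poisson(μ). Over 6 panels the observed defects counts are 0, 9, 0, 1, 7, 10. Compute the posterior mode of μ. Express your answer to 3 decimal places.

μ̂_MAP = 4.500

Σxᵢ = 0+9+0+1+7+10 = 27, with n = 6.
Posterior ∝ μ^9e^(−2μ) · μ^27e^(−6μ) = μ^36e^(−8μ), i.e. Gamma(shape=37, rate=8).
The mode of a Gamma(a, b) with a ≥ 1 (shape–rate) is (a−1)/b = 36/8 ≈ 4.500.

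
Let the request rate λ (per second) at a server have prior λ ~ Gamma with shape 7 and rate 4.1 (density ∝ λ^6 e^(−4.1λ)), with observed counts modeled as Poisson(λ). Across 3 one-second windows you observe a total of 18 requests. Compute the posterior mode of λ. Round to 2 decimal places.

λ̂_MAP = 3.38

Σxᵢ = 18, n = 3.
Posterior ∝ λ^6e^(−4.1λ) · λ^18e^(−3λ) = λ^24e^(−7.1λ), i.e. Gamma(shape=25, rate=7.1).
The mode of a Gamma(a, b) with a ≥ 1 (shape–rate) is (a−1)/b = 24/7.1 ≈ 3.38.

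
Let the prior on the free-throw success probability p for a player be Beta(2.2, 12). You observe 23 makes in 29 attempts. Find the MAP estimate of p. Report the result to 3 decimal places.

Prior: Beta(2.2, 12).
Data: 23 successes in 29 trials. The binomial likelihood contributes p^23(1−p)^6, so the posterior is Beta(2.2+23, 12+6) = Beta(25.2, 18).
For Beta(a, b) with a, b > 1 the mode is (a−1)/(a+b−2) = 24.2/41.2 ≈ 0.587.

p̂_MAP = 0.587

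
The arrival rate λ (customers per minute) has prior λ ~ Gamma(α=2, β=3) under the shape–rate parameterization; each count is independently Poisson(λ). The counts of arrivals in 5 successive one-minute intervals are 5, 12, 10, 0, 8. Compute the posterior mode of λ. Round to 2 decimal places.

λ̂_MAP = 4.50

Σxᵢ = 5+12+10+0+8 = 35, with n = 5.
Posterior ∝ λe^(−3λ) · λ^35e^(−5λ) = λ^36e^(−8λ), i.e. Gamma(shape=37, rate=8).
The mode of a Gamma(a, b) with a ≥ 1 (shape–rate) is (a−1)/b = 36/8 ≈ 4.50.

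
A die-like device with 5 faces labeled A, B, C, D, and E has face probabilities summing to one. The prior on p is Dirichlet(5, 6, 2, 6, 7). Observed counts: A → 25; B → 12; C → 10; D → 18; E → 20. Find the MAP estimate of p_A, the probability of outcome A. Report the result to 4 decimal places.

MAP estimate of p_A = 0.2736

The posterior is Dirichlet(αᵢ + nᵢ) = Dirichlet(30, 18, 12, 24, 27).
For a Dirichlet(a₁,…,a_K) with all aᵢ > 1, the mode has j-th component (aⱼ − 1)/(Σaᵢ − K).
Here Σaᵢ = 111 and K = 5, so p_A = (30 − 1)/(111 − 5) = 29/106 ≈ 0.2736.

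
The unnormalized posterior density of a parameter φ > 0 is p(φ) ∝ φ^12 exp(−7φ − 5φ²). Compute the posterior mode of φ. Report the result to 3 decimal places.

ℓ'(φ) = 12/φ − 7 − 10φ. Setting this to zero and multiplying by φ: 10φ² + 7φ − 12 = 0.
φ = (−7 + √(7² + 4·10·12)) / (2·10) = (−7 + √529) / 20 = (−7 + 23)/20 = 4/5.
ℓ''(φ) = −12/φ² − 10 < 0, confirming a maximum.

φ̂_MAP = 0.800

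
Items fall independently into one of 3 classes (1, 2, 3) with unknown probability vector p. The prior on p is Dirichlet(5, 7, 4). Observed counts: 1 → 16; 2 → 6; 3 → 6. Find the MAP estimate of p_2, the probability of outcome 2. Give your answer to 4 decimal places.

MAP estimate: 0.2927

The posterior is Dirichlet(αᵢ + nᵢ) = Dirichlet(21, 13, 10).
For a Dirichlet(a₁,…,a_K) with all aᵢ > 1, the mode has j-th component (aⱼ − 1)/(Σaᵢ − K).
Here Σaᵢ = 44 and K = 3, so p_2 = (13 − 1)/(44 − 3) = 12/41 ≈ 0.2927.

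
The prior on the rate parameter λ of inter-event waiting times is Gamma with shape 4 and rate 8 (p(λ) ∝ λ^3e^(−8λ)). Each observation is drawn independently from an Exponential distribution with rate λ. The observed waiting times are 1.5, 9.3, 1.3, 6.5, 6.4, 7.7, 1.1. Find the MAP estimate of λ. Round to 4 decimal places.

λ̂_MAP = 0.2392

The Exponential(rate=λ) likelihood is ∝ λ^n e^(−λΣtᵢ). Here n = 7 and Σtᵢ = 1.5 + 9.3 + 1.3 + 6.5 + 6.4 + 7.7 + 1.1 = 33.8.
Posterior ∝ λ^3e^(−8λ) · λ^7e^(−33.8λ) = λ^10e^(−41.8λ), i.e. Gamma(11, 41.8).
Mode = (a−1)/b = 10/41.8 ≈ 0.2392.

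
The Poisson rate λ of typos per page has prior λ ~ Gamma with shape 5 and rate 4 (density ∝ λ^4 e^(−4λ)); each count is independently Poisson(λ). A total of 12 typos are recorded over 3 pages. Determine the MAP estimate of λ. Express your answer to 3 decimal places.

λ̂_MAP = 2.286

Σxᵢ = 12, n = 3.
Posterior ∝ λ^4e^(−4λ) · λ^12e^(−3λ) = λ^16e^(−7λ), i.e. Gamma(shape=17, rate=7).
The mode of a Gamma(a, b) with a ≥ 1 (shape–rate) is (a−1)/b = 16/7 ≈ 2.286.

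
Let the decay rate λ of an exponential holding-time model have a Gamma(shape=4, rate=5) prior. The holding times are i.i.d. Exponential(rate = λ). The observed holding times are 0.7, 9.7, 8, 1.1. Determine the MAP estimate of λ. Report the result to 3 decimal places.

The Exponential(rate=λ) likelihood is ∝ λ^n e^(−λΣtᵢ). Here n = 4 and Σtᵢ = 0.7 + 9.7 + 8 + 1.1 = 19.5.
Posterior ∝ λ^3e^(−5λ) · λ^4e^(−19.5λ) = λ^7e^(−24.5λ), i.e. Gamma(8, 24.5).
Mode = (a−1)/b = 7/24.5 ≈ 0.286.

λ̂_MAP = 0.286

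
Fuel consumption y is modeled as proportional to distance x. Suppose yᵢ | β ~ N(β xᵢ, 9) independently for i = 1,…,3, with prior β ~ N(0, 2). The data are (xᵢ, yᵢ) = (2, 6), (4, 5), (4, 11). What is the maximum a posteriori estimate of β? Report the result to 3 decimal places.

log p(β | y) = −Σ(yᵢ − βxᵢ)²/(2·9) − β²/(2·2) + const.
Setting the derivative to zero: Σxᵢ(yᵢ − βxᵢ)/9 − β/2 = 0, so β = Σxᵢyᵢ / (Σxᵢ² + σ²/τ²).
Σxᵢyᵢ = 2·6 + 4·5 + 4·11 = 76; Σxᵢ² = 36; σ²/τ² = 4.5.
β̂_MAP = 76 / (36 + 4.5) = 76/40.5 ≈ 1.877.

β̂_MAP = 1.877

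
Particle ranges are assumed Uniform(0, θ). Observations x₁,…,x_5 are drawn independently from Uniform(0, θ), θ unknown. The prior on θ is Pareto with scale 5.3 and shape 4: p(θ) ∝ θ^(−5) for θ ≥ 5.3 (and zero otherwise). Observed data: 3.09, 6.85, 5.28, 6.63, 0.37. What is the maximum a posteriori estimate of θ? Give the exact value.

θ̂_MAP = 6.85

The Uniform(0, θ) likelihood is θ^(−n) for θ ≥ max(xᵢ), zero otherwise. Here max(xᵢ) = 6.85.
Posterior ∝ θ^(−5) · θ^(−5) = θ^(−10) on θ ≥ max(5.3, 6.85) = 6.85.
This density is strictly decreasing in θ, so the posterior mode lies at the lower boundary of the support.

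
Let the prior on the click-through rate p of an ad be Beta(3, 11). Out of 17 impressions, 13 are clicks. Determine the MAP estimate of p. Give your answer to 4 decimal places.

p̂_MAP = 0.5172

Prior: Beta(3, 11).
Data: 13 successes in 17 trials. The binomial likelihood contributes p^13(1−p)^4, so the posterior is Beta(3+13, 11+4) = Beta(16, 15).
For Beta(a, b) with a, b > 1 the mode is (a−1)/(a+b−2) = 15/29 ≈ 0.5172.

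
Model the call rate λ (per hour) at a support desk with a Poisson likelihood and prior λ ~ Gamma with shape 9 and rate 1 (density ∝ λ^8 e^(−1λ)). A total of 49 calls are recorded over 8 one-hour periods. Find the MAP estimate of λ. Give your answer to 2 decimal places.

Σxᵢ = 49, n = 8.
Posterior ∝ λ^8e^(−1λ) · λ^49e^(−8λ) = λ^57e^(−9λ), i.e. Gamma(shape=58, rate=9).
The mode of a Gamma(a, b) with a ≥ 1 (shape–rate) is (a−1)/b = 57/9 ≈ 6.33.

λ̂_MAP = 6.33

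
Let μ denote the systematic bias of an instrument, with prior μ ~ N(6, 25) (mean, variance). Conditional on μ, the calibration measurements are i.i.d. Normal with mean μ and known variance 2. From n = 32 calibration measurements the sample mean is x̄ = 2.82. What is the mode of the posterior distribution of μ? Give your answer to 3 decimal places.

μ̂_MAP = 2.828

n = 32, x̄ = 2.82.
For a Normal prior and Normal likelihood with known variance, the posterior is Normal; its mode equals its mean, the precision-weighted average.
Prior precision 1/σ₀² = 1/25 = 0.04; data precision n/σ² = 32/2 = 16.
μ̂ = (0.04·6 + 16·2.82) / (0.04 + 16) = 45.36/16.04 = 1134/401 ≈ 2.828.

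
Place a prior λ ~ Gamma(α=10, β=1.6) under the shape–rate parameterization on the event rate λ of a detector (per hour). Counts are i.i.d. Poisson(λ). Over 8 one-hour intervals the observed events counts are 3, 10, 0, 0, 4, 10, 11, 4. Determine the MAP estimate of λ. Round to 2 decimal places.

Σxᵢ = 3+10+0+0+4+10+11+4 = 42, with n = 8.
Posterior ∝ λ^9e^(−1.6λ) · λ^42e^(−8λ) = λ^51e^(−9.6λ), i.e. Gamma(shape=52, rate=9.6).
The mode of a Gamma(a, b) with a ≥ 1 (shape–rate) is (a−1)/b = 51/9.6 ≈ 5.31.

λ̂_MAP = 5.31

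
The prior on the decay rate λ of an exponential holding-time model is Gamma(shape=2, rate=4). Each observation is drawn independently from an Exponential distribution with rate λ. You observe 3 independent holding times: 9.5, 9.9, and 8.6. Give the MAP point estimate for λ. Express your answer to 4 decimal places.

λ̂_MAP = 0.1250

The Exponential(rate=λ) likelihood is ∝ λ^n e^(−λΣtᵢ). Here n = 3 and Σtᵢ = 9.5 + 9.9 + 8.6 = 28.
Posterior ∝ λe^(−4λ) · λ^3e^(−28λ) = λ^4e^(−32λ), i.e. Gamma(5, 32).
Mode = (a−1)/b = 4/32 ≈ 0.1250.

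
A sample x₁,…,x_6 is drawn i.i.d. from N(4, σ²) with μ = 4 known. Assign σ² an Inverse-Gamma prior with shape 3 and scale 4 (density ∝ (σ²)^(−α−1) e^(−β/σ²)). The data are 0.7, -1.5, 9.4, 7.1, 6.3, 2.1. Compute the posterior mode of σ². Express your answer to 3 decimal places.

σ̂²_MAP = 6.915

Sum of squared deviations about the known mean: SS = (0.7−4)² + (-1.5−4)² + (9.4−4)² + (7.1−4)² + (6.3−4)² + (2.1−4)² = 88.81.
The Normal likelihood contributes (σ²)^(−n/2) exp(−SS/(2σ²)), so the posterior is Inverse-Gamma(α + n/2, β + SS/2) = Inverse-Gamma(6, 48.405).
The mode of Inverse-Gamma(a, b) is b/(a+1) = 48.405/7 ≈ 6.915.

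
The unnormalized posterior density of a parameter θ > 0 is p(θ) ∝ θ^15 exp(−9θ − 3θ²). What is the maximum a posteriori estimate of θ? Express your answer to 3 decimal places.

ℓ'(θ) = 15/θ − 9 − 6θ. Setting this to zero and multiplying by θ: 6θ² + 9θ − 15 = 0.
θ = (−9 + √(9² + 4·6·15)) / (2·6) = (−9 + √441) / 12 = (−9 + 21)/12 = 1.
ℓ''(θ) = −15/θ² − 6 < 0, confirming a maximum.

θ̂_MAP = 1.000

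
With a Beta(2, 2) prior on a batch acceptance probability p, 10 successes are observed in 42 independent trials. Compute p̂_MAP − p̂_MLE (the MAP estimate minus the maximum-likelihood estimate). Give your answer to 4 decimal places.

MAP − MLE = 0.0119

Posterior is Beta(12, 34); MAP = (12−1)/(46−2) = 11/44 ≈ 0.25000.
MLE ignores the prior: p̂_MLE = k/n = 10/42 ≈ 0.23810.
Difference = 11/44 − 10/42 = 1/84 ≈ 0.0119.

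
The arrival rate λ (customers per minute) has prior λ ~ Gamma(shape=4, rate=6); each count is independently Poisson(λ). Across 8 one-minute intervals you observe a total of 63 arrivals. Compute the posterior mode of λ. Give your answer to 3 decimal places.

Σxᵢ = 63, n = 8.
Posterior ∝ λ^3e^(−6λ) · λ^63e^(−8λ) = λ^66e^(−14λ), i.e. Gamma(shape=67, rate=14).
The mode of a Gamma(a, b) with a ≥ 1 (shape–rate) is (a−1)/b = 66/14 ≈ 4.714.

λ̂_MAP = 4.714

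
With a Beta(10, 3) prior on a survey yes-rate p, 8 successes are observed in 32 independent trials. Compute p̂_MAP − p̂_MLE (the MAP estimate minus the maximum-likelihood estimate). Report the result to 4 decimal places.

MAP − MLE = 0.1453

Posterior is Beta(18, 27); MAP = (18−1)/(45−2) = 17/43 ≈ 0.39535.
MLE ignores the prior: p̂_MLE = k/n = 8/32 ≈ 0.25000.
Difference = 17/43 − 8/32 = 25/172 ≈ 0.1453.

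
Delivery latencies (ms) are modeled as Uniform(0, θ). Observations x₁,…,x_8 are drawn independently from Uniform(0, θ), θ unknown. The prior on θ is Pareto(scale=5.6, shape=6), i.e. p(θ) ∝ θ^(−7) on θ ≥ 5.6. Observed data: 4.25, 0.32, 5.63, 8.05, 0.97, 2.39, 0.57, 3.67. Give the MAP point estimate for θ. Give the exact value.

θ̂_MAP = 8.05

The Uniform(0, θ) likelihood is θ^(−n) for θ ≥ max(xᵢ), zero otherwise. Here max(xᵢ) = 8.05.
Posterior ∝ θ^(−7) · θ^(−8) = θ^(−15) on θ ≥ max(5.6, 8.05) = 8.05.
This density is strictly decreasing in θ, so the posterior mode lies at the lower boundary of the support.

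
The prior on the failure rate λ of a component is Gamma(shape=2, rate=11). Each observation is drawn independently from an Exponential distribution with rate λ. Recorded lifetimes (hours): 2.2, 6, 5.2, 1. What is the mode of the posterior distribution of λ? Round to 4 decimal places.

The Exponential(rate=λ) likelihood is ∝ λ^n e^(−λΣtᵢ). Here n = 4 and Σtᵢ = 2.2 + 6 + 5.2 + 1 = 14.4.
Posterior ∝ λe^(−11λ) · λ^4e^(−14.4λ) = λ^5e^(−25.4λ), i.e. Gamma(6, 25.4).
Mode = (a−1)/b = 5/25.4 ≈ 0.1969.

λ̂_MAP = 0.1969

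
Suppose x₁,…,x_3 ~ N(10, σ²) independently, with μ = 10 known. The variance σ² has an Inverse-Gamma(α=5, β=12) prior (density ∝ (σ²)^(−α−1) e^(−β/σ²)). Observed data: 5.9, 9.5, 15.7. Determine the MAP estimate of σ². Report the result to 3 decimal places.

σ̂²_MAP = 4.903

Sum of squared deviations about the known mean: SS = (5.9−10)² + (9.5−10)² + (15.7−10)² = 49.55.
The Normal likelihood contributes (σ²)^(−n/2) exp(−SS/(2σ²)), so the posterior is Inverse-Gamma(α + n/2, β + SS/2) = Inverse-Gamma(6.5, 36.775).
The mode of Inverse-Gamma(a, b) is b/(a+1) = 36.775/7.5 ≈ 4.903.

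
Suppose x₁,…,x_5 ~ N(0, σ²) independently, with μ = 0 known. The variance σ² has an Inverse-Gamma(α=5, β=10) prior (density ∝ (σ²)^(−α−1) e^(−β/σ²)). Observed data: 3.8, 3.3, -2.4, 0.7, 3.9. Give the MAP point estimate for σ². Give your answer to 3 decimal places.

σ̂²_MAP = 3.929

Sum of squared deviations about the known mean: SS = (3.8−0)² + (3.3−0)² + (-2.4−0)² + (0.7−0)² + (3.9−0)² = 46.79.
The Normal likelihood contributes (σ²)^(−n/2) exp(−SS/(2σ²)), so the posterior is Inverse-Gamma(α + n/2, β + SS/2) = Inverse-Gamma(7.5, 33.395).
The mode of Inverse-Gamma(a, b) is b/(a+1) = 33.395/8.5 ≈ 3.929.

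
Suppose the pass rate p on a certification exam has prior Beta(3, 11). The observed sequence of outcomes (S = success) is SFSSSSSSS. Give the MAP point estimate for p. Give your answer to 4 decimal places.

Prior: Beta(3, 11).
Data: 8 successes in 9 trials (from the sequence). The binomial likelihood contributes p^8(1−p)^1, so the posterior is Beta(3+8, 11+1) = Beta(11, 12).
For Beta(a, b) with a, b > 1 the mode is (a−1)/(a+b−2) = 10/21 ≈ 0.4762.

p̂_MAP = 0.4762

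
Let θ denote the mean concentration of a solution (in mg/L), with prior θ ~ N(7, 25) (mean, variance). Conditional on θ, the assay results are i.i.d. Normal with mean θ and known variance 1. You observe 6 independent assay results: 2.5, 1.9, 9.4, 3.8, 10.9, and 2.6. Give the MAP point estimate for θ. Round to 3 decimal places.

n = 6; x̄ = (2.5 + 1.9 + 9.4 + 3.8 + 10.9 + 2.6)/6 = 31.1/6 = 311/60 ≈ 5.1833.
For a Normal prior and Normal likelihood with known variance, the posterior is Normal; its mode equals its mean, the precision-weighted average.
Prior precision 1/σ₀² = 1/25 = 0.04; data precision n/σ² = 6/1 = 6.
θ̂ = (0.04·7 + 6·(311/60)) / (0.04 + 6) = 31.38/6.04 = 1569/302 ≈ 5.195.

θ̂_MAP = 5.195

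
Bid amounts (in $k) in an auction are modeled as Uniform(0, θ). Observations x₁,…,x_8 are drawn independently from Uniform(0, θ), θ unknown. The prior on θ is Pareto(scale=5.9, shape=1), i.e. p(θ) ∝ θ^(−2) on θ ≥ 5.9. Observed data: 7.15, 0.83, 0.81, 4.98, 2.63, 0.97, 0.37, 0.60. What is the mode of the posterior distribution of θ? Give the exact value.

The Uniform(0, θ) likelihood is θ^(−n) for θ ≥ max(xᵢ), zero otherwise. Here max(xᵢ) = 7.15.
Posterior ∝ θ^(−2) · θ^(−8) = θ^(−10) on θ ≥ max(5.9, 7.15) = 7.15.
This density is strictly decreasing in θ, so the posterior mode lies at the lower boundary of the support.

θ̂_MAP = 7.15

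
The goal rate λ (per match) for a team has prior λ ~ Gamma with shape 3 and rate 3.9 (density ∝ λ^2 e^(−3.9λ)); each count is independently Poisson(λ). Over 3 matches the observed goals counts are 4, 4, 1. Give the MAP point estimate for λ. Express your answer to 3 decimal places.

λ̂_MAP = 1.594

Σxᵢ = 4+4+1 = 9, with n = 3.
Posterior ∝ λ^2e^(−3.9λ) · λ^9e^(−3λ) = λ^11e^(−6.9λ), i.e. Gamma(shape=12, rate=6.9).
The mode of a Gamma(a, b) with a ≥ 1 (shape–rate) is (a−1)/b = 11/6.9 ≈ 1.594.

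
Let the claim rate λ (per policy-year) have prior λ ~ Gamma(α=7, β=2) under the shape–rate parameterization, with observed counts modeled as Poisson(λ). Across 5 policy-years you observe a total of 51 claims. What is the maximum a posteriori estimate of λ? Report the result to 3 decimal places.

λ̂_MAP = 8.143

Σxᵢ = 51, n = 5.
Posterior ∝ λ^6e^(−2λ) · λ^51e^(−5λ) = λ^57e^(−7λ), i.e. Gamma(shape=58, rate=7).
The mode of a Gamma(a, b) with a ≥ 1 (shape–rate) is (a−1)/b = 57/7 ≈ 8.143.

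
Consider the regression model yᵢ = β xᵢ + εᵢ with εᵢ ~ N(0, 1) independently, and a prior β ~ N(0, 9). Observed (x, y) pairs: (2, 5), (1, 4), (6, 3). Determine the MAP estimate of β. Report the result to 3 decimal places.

β̂_MAP = 0.778

log p(β | y) = −Σ(yᵢ − βxᵢ)²/(2·1) − β²/(2·9) + const.
Setting the derivative to zero: Σxᵢ(yᵢ − βxᵢ)/1 − β/9 = 0, so β = Σxᵢyᵢ / (Σxᵢ² + σ²/τ²).
Σxᵢyᵢ = 2·5 + 1·4 + 6·3 = 32; Σxᵢ² = 41; σ²/τ² = 1/9.
β̂_MAP = 32 / (41 + 1/9) = 32/(370/9) = 144/185 ≈ 0.778.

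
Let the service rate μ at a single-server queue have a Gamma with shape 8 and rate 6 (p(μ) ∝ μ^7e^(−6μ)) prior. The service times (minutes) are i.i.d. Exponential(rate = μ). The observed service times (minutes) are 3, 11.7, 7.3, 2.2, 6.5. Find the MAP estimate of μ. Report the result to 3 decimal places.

The Exponential(rate=μ) likelihood is ∝ μ^n e^(−μΣtᵢ). Here n = 5 and Σtᵢ = 3 + 11.7 + 7.3 + 2.2 + 6.5 = 30.7.
Posterior ∝ μ^7e^(−6μ) · μ^5e^(−30.7μ) = μ^12e^(−36.7μ), i.e. Gamma(13, 36.7).
Mode = (a−1)/b = 12/36.7 ≈ 0.327.

μ̂_MAP = 0.327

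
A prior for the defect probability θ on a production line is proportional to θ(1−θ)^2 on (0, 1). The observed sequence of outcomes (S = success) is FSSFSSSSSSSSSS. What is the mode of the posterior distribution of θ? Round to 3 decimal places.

The prior density ∝ θ(1−θ)^2 is the kernel of Beta(2, 3).
Data: 12 successes in 14 trials (from the sequence). The binomial likelihood contributes θ^12(1−θ)^2, so the posterior is Beta(2+12, 3+2) = Beta(14, 5).
For Beta(a, b) with a, b > 1 the mode is (a−1)/(a+b−2) = 13/17 ≈ 0.765.

θ̂_MAP = 0.765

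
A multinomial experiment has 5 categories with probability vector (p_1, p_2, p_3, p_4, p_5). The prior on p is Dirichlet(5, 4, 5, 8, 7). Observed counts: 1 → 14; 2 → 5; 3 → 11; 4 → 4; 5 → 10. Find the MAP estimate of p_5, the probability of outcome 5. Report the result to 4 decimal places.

The posterior is Dirichlet(αᵢ + nᵢ) = Dirichlet(19, 9, 16, 12, 17).
For a Dirichlet(a₁,…,a_K) with all aᵢ > 1, the mode has j-th component (aⱼ − 1)/(Σaᵢ − K).
Here Σaᵢ = 73 and K = 5, so p_5 = (17 − 1)/(73 − 5) = 16/68 ≈ 0.2353.

MAP estimate: 0.2353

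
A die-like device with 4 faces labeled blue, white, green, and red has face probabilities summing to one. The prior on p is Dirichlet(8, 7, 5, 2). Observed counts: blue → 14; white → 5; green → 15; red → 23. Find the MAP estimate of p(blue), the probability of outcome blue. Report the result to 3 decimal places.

The posterior is Dirichlet(αᵢ + nᵢ) = Dirichlet(22, 12, 20, 25).
For a Dirichlet(a₁,…,a_K) with all aᵢ > 1, the mode has j-th component (aⱼ − 1)/(Σaᵢ − K).
Here Σaᵢ = 79 and K = 4, so p(blue) = (22 − 1)/(79 − 4) = 21/75 ≈ 0.280.

MAP estimate of p(blue) = 0.280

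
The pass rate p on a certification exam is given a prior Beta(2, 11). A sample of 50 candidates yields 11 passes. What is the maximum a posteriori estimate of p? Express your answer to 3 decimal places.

Prior: Beta(2, 11).
Data: 11 successes in 50 trials. The binomial likelihood contributes p^11(1−p)^39, so the posterior is Beta(2+11, 11+39) = Beta(13, 50).
For Beta(a, b) with a, b > 1 the mode is (a−1)/(a+b−2) = 12/61 ≈ 0.197.

p̂_MAP = 0.197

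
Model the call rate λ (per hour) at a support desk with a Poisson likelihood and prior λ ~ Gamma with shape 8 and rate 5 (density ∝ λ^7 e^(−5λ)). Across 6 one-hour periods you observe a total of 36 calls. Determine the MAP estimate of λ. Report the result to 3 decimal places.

Σxᵢ = 36, n = 6.
Posterior ∝ λ^7e^(−5λ) · λ^36e^(−6λ) = λ^43e^(−11λ), i.e. Gamma(shape=44, rate=11).
The mode of a Gamma(a, b) with a ≥ 1 (shape–rate) is (a−1)/b = 43/11 ≈ 3.909.

λ̂_MAP = 3.909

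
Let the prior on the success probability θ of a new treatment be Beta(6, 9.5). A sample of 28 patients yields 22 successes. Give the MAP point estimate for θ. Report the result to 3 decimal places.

θ̂_MAP = 0.651

Prior: Beta(6, 9.5).
Data: 22 successes in 28 trials. The binomial likelihood contributes θ^22(1−θ)^6, so the posterior is Beta(6+22, 9.5+6) = Beta(28, 15.5).
For Beta(a, b) with a, b > 1 the mode is (a−1)/(a+b−2) = 27/41.5 ≈ 0.651.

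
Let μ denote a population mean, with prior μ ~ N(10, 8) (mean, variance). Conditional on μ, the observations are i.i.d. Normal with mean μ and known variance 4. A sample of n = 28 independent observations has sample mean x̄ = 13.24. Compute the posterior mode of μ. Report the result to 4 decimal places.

n = 28, x̄ = 13.24.
For a Normal prior and Normal likelihood with known variance, the posterior is Normal; its mode equals its mean, the precision-weighted average.
Prior precision 1/σ₀² = 1/8 = 0.125; data precision n/σ² = 28/4 = 7.
μ̂ = (0.125·10 + 7·13.24) / (0.125 + 7) = 93.93/7.125 = 6262/475 ≈ 13.1832.

μ̂_MAP = 13.1832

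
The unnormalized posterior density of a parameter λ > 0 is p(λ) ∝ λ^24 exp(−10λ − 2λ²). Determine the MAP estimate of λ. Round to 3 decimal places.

λ̂_MAP = 1.500

ℓ'(λ) = 24/λ − 10 − 4λ. Setting this to zero and multiplying by λ: 4λ² + 10λ − 24 = 0.
λ = (−10 + √(10² + 4·4·24)) / (2·4) = (−10 + √484) / 8 = (−10 + 22)/8 = 3/2.
ℓ''(λ) = −24/λ² − 4 < 0, confirming a maximum.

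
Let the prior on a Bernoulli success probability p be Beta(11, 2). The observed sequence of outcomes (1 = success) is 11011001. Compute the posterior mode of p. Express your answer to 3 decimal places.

Prior: Beta(11, 2).
Data: 5 successes in 8 trials (from the sequence). The binomial likelihood contributes p^5(1−p)^3, so the posterior is Beta(11+5, 2+3) = Beta(16, 5).
For Beta(a, b) with a, b > 1 the mode is (a−1)/(a+b−2) = 15/19 ≈ 0.789.

p̂_MAP = 0.789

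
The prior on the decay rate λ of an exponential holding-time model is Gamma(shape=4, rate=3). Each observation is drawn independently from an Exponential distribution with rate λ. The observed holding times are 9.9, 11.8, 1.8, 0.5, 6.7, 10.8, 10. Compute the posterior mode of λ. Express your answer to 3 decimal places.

λ̂_MAP = 0.183

The Exponential(rate=λ) likelihood is ∝ λ^n e^(−λΣtᵢ). Here n = 7 and Σtᵢ = 9.9 + 11.8 + 1.8 + 0.5 + 6.7 + 10.8 + 10 = 51.5.
Posterior ∝ λ^3e^(−3λ) · λ^7e^(−51.5λ) = λ^10e^(−54.5λ), i.e. Gamma(11, 54.5).
Mode = (a−1)/b = 10/54.5 ≈ 0.183.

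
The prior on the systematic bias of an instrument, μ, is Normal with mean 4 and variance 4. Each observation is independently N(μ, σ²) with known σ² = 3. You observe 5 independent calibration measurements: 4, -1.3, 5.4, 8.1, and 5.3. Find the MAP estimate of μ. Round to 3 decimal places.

μ̂_MAP = 4.261

n = 5; x̄ = (4 + (-1.3) + 5.4 + 8.1 + 5.3)/5 = 21.5/5 = 4.3.
For a Normal prior and Normal likelihood with known variance, the posterior is Normal; its mode equals its mean, the precision-weighted average.
Prior precision 1/σ₀² = 1/4 = 0.25; data precision n/σ² = 5/3.
μ̂ = (0.25·4 + (5/3)·4.3) / (0.25 + 5/3) = (49/6)/(23/12) = 98/23 ≈ 4.261.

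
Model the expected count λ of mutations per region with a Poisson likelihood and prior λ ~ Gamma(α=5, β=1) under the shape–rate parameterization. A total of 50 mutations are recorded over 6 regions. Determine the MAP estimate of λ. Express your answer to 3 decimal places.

λ̂_MAP = 7.714

Σxᵢ = 50, n = 6.
Posterior ∝ λ^4e^(−1λ) · λ^50e^(−6λ) = λ^54e^(−7λ), i.e. Gamma(shape=55, rate=7).
The mode of a Gamma(a, b) with a ≥ 1 (shape–rate) is (a−1)/b = 54/7 ≈ 7.714.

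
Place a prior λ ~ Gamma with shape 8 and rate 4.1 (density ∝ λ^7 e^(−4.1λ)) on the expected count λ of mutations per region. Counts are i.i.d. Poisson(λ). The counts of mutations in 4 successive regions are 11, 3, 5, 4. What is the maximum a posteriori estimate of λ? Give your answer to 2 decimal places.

λ̂_MAP = 3.70

Σxᵢ = 11+3+5+4 = 23, with n = 4.
Posterior ∝ λ^7e^(−4.1λ) · λ^23e^(−4λ) = λ^30e^(−8.1λ), i.e. Gamma(shape=31, rate=8.1).
The mode of a Gamma(a, b) with a ≥ 1 (shape–rate) is (a−1)/b = 30/8.1 ≈ 3.70.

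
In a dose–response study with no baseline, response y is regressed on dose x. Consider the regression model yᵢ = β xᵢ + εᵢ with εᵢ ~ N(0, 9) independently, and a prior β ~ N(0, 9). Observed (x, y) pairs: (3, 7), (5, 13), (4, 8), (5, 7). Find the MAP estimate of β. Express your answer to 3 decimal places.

log p(β | y) = −Σ(yᵢ − βxᵢ)²/(2·9) − β²/(2·9) + const.
Setting the derivative to zero: Σxᵢ(yᵢ − βxᵢ)/9 − β/9 = 0, so β = Σxᵢyᵢ / (Σxᵢ² + σ²/τ²).
Σxᵢyᵢ = 3·7 + 5·13 + 4·8 + 5·7 = 153; Σxᵢ² = 75; σ²/τ² = 1.
β̂_MAP = 153 / (75 + 1) = 153/76 ≈ 2.013.

β̂_MAP = 2.013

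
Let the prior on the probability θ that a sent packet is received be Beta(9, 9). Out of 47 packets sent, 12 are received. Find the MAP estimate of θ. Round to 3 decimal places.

Prior: Beta(9, 9).
Data: 12 successes in 47 trials. The binomial likelihood contributes θ^12(1−θ)^35, so the posterior is Beta(9+12, 9+35) = Beta(21, 44).
For Beta(a, b) with a, b > 1 the mode is (a−1)/(a+b−2) = 20/63 ≈ 0.317.

θ̂_MAP = 0.317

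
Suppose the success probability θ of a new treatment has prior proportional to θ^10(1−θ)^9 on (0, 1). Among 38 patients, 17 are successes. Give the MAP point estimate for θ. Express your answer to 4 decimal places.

The prior density ∝ θ^10(1−θ)^9 is the kernel of Beta(11, 10).
Data: 17 successes in 38 trials. The binomial likelihood contributes θ^17(1−θ)^21, so the posterior is Beta(11+17, 10+21) = Beta(28, 31).
For Beta(a, b) with a, b > 1 the mode is (a−1)/(a+b−2) = 27/57 ≈ 0.4737.

θ̂_MAP = 0.4737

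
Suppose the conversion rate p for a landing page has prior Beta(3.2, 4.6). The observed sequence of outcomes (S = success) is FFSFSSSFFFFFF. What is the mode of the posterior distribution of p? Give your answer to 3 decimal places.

Prior: Beta(3.2, 4.6).
Data: 4 successes in 13 trials (from the sequence). The binomial likelihood contributes p^4(1−p)^9, so the posterior is Beta(3.2+4, 4.6+9) = Beta(7.2, 13.6).
For Beta(a, b) with a, b > 1 the mode is (a−1)/(a+b−2) = 6.2/18.8 ≈ 0.330.

p̂_MAP = 0.330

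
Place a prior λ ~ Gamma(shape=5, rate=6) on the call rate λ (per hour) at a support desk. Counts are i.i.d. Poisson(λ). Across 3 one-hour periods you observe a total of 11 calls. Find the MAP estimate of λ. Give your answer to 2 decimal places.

λ̂_MAP = 1.67

Σxᵢ = 11, n = 3.
Posterior ∝ λ^4e^(−6λ) · λ^11e^(−3λ) = λ^15e^(−9λ), i.e. Gamma(shape=16, rate=9).
The mode of a Gamma(a, b) with a ≥ 1 (shape–rate) is (a−1)/b = 15/9 ≈ 1.67.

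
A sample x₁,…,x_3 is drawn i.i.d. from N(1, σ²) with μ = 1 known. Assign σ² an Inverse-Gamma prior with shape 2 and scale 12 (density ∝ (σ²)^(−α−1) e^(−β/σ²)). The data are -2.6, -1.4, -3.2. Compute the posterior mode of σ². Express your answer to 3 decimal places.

Sum of squared deviations about the known mean: SS = (-2.6−1)² + (-1.4−1)² + (-3.2−1)² = 36.36.
The Normal likelihood contributes (σ²)^(−n/2) exp(−SS/(2σ²)), so the posterior is Inverse-Gamma(α + n/2, β + SS/2) = Inverse-Gamma(3.5, 30.18).
The mode of Inverse-Gamma(a, b) is b/(a+1) = 30.18/4.5 ≈ 6.707.

σ̂²_MAP = 6.707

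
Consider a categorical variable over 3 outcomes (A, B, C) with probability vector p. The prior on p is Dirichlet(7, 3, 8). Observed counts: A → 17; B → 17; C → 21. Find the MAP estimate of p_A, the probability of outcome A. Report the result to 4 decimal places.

MAP estimate of p_A = 0.3286

The posterior is Dirichlet(αᵢ + nᵢ) = Dirichlet(24, 20, 29).
For a Dirichlet(a₁,…,a_K) with all aᵢ > 1, the mode has j-th component (aⱼ − 1)/(Σaᵢ − K).
Here Σaᵢ = 73 and K = 3, so p_A = (24 − 1)/(73 − 3) = 23/70 ≈ 0.3286.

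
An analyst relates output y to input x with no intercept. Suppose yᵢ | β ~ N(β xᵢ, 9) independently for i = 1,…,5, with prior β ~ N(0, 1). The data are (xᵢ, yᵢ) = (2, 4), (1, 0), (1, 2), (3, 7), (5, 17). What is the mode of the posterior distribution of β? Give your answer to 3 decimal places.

log p(β | y) = −Σ(yᵢ − βxᵢ)²/(2·9) − β²/(2·1) + const.
Setting the derivative to zero: Σxᵢ(yᵢ − βxᵢ)/9 − β/1 = 0, so β = Σxᵢyᵢ / (Σxᵢ² + σ²/τ²).
Σxᵢyᵢ = 2·4 + 1·0 + 1·2 + 3·7 + 5·17 = 116; Σxᵢ² = 40; σ²/τ² = 9.
β̂_MAP = 116 / (40 + 9) = 116/49 ≈ 2.367.

β̂_MAP = 2.367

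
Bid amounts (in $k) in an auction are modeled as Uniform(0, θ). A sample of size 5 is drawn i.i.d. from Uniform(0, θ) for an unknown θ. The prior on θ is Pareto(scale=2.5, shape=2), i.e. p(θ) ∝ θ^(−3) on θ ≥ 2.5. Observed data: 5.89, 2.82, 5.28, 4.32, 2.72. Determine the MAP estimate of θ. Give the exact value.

The Uniform(0, θ) likelihood is θ^(−n) for θ ≥ max(xᵢ), zero otherwise. Here max(xᵢ) = 5.89.
Posterior ∝ θ^(−3) · θ^(−5) = θ^(−8) on θ ≥ max(2.5, 5.89) = 5.89.
This density is strictly decreasing in θ, so the posterior mode lies at the lower boundary of the support.

θ̂_MAP = 5.89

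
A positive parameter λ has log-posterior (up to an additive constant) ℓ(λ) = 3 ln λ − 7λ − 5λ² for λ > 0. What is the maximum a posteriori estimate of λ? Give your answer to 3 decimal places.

λ̂_MAP = 0.300

ℓ'(λ) = 3/λ − 7 − 10λ. Setting this to zero and multiplying by λ: 10λ² + 7λ − 3 = 0.
λ = (−7 + √(7² + 4·10·3)) / (2·10) = (−7 + √169) / 20 = (−7 + 13)/20 = 3/10.
ℓ''(λ) = −3/λ² − 10 < 0, confirming a maximum.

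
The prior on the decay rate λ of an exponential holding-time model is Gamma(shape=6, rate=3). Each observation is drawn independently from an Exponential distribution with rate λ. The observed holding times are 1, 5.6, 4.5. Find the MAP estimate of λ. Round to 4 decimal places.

λ̂_MAP = 0.5674

The Exponential(rate=λ) likelihood is ∝ λ^n e^(−λΣtᵢ). Here n = 3 and Σtᵢ = 1 + 5.6 + 4.5 = 11.1.
Posterior ∝ λ^5e^(−3λ) · λ^3e^(−11.1λ) = λ^8e^(−14.1λ), i.e. Gamma(9, 14.1).
Mode = (a−1)/b = 8/14.1 ≈ 0.5674.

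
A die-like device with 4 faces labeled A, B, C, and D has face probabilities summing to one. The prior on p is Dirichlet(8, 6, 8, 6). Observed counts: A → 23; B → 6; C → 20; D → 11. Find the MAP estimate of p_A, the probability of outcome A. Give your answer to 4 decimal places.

MAP estimate of p_A = 0.3571

The posterior is Dirichlet(αᵢ + nᵢ) = Dirichlet(31, 12, 28, 17).
For a Dirichlet(a₁,…,a_K) with all aᵢ > 1, the mode has j-th component (aⱼ − 1)/(Σaᵢ − K).
Here Σaᵢ = 88 and K = 4, so p_A = (31 − 1)/(88 − 4) = 30/84 ≈ 0.3571.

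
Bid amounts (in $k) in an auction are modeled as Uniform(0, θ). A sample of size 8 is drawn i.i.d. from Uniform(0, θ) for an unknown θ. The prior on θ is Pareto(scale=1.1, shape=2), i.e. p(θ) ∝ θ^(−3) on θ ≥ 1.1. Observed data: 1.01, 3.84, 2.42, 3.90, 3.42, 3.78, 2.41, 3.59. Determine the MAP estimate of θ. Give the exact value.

θ̂_MAP = 3.90

The Uniform(0, θ) likelihood is θ^(−n) for θ ≥ max(xᵢ), zero otherwise. Here max(xᵢ) = 3.90.
Posterior ∝ θ^(−3) · θ^(−8) = θ^(−11) on θ ≥ max(1.1, 3.90) = 3.90.
This density is strictly decreasing in θ, so the posterior mode lies at the lower boundary of the support.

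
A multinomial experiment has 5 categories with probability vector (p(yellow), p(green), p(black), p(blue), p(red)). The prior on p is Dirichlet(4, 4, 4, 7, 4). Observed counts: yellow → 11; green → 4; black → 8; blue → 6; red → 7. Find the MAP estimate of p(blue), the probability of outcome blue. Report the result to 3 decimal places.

MAP estimate of p(blue) = 0.222

The posterior is Dirichlet(αᵢ + nᵢ) = Dirichlet(15, 8, 12, 13, 11).
For a Dirichlet(a₁,…,a_K) with all aᵢ > 1, the mode has j-th component (aⱼ − 1)/(Σaᵢ − K).
Here Σaᵢ = 59 and K = 5, so p(blue) = (13 − 1)/(59 − 5) = 12/54 ≈ 0.222.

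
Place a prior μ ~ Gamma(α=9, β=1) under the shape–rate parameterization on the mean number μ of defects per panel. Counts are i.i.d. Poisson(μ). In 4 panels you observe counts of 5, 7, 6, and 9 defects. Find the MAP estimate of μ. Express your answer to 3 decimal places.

μ̂_MAP = 7.000

Σxᵢ = 5+7+6+9 = 27, with n = 4.
Posterior ∝ μ^8e^(−1μ) · μ^27e^(−4μ) = μ^35e^(−5μ), i.e. Gamma(shape=36, rate=5).
The mode of a Gamma(a, b) with a ≥ 1 (shape–rate) is (a−1)/b = 35/5 ≈ 7.000.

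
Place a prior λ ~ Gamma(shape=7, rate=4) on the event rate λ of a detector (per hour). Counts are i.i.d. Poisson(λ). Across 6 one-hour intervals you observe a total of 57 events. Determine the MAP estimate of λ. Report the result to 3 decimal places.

λ̂_MAP = 6.300

Σxᵢ = 57, n = 6.
Posterior ∝ λ^6e^(−4λ) · λ^57e^(−6λ) = λ^63e^(−10λ), i.e. Gamma(shape=64, rate=10).
The mode of a Gamma(a, b) with a ≥ 1 (shape–rate) is (a−1)/b = 63/10 ≈ 6.300.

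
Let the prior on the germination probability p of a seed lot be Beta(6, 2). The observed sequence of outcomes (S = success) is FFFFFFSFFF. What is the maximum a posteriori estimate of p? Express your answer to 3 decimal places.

p̂_MAP = 0.375

Prior: Beta(6, 2).
Data: 1 success in 10 trials (from the sequence). The binomial likelihood contributes p(1−p)^9, so the posterior is Beta(6+1, 2+9) = Beta(7, 11).
For Beta(a, b) with a, b > 1 the mode is (a−1)/(a+b−2) = 6/16 ≈ 0.375.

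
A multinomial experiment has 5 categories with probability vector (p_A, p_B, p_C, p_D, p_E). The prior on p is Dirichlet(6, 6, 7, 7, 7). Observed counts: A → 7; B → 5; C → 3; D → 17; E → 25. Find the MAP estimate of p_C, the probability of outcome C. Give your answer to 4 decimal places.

MAP estimate of p_C = 0.1059

The posterior is Dirichlet(αᵢ + nᵢ) = Dirichlet(13, 11, 10, 24, 32).
For a Dirichlet(a₁,…,a_K) with all aᵢ > 1, the mode has j-th component (aⱼ − 1)/(Σaᵢ − K).
Here Σaᵢ = 90 and K = 5, so p_C = (10 − 1)/(90 − 5) = 9/85 ≈ 0.1059.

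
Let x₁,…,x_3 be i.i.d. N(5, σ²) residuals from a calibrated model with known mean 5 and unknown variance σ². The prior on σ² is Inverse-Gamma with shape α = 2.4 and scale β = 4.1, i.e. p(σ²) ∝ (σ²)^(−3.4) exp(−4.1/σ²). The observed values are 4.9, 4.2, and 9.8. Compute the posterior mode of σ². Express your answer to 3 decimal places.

σ̂²_MAP = 3.254

Sum of squared deviations about the known mean: SS = (4.9−5)² + (4.2−5)² + (9.8−5)² = 23.69.
The Normal likelihood contributes (σ²)^(−n/2) exp(−SS/(2σ²)), so the posterior is Inverse-Gamma(α + n/2, β + SS/2) = Inverse-Gamma(3.9, 15.945).
The mode of Inverse-Gamma(a, b) is b/(a+1) = 15.945/4.9 ≈ 3.254.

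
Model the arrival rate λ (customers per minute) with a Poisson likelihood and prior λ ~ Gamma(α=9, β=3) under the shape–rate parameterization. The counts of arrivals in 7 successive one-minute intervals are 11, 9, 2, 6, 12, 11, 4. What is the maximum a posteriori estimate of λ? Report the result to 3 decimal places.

λ̂_MAP = 6.300

Σxᵢ = 11+9+2+6+12+11+4 = 55, with n = 7.
Posterior ∝ λ^8e^(−3λ) · λ^55e^(−7λ) = λ^63e^(−10λ), i.e. Gamma(shape=64, rate=10).
The mode of a Gamma(a, b) with a ≥ 1 (shape–rate) is (a−1)/b = 63/10 ≈ 6.300.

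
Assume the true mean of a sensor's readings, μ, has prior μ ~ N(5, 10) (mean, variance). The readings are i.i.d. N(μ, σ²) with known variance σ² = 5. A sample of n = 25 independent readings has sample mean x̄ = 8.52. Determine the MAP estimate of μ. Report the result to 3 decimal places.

n = 25, x̄ = 8.52.
For a Normal prior and Normal likelihood with known variance, the posterior is Normal; its mode equals its mean, the precision-weighted average.
Prior precision 1/σ₀² = 1/10 = 0.1; data precision n/σ² = 25/5 = 5.
μ̂ = (0.1·5 + 5·8.52) / (0.1 + 5) = 43.1/5.1 = 431/51 ≈ 8.451.

μ̂_MAP = 8.451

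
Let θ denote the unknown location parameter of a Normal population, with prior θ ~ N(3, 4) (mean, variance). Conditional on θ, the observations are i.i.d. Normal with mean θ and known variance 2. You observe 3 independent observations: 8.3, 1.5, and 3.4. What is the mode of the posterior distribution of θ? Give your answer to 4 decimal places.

n = 3; x̄ = (8.3 + 1.5 + 3.4)/3 = 13.2/3 = 4.4.
For a Normal prior and Normal likelihood with known variance, the posterior is Normal; its mode equals its mean, the precision-weighted average.
Prior precision 1/σ₀² = 1/4 = 0.25; data precision n/σ² = 3/2 = 1.5.
θ̂ = (0.25·3 + 1.5·4.4) / (0.25 + 1.5) = 7.35/1.75 = 4.2000.

θ̂_MAP = 4.2000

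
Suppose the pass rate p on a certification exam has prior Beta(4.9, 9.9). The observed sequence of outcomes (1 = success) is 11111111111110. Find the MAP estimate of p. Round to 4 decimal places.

Prior: Beta(4.9, 9.9).
Data: 13 successes in 14 trials (from the sequence). The binomial likelihood contributes p^13(1−p)^1, so the posterior is Beta(4.9+13, 9.9+1) = Beta(17.9, 10.9).
For Beta(a, b) with a, b > 1 the mode is (a−1)/(a+b−2) = 16.9/26.8 ≈ 0.6306.

p̂_MAP = 0.6306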